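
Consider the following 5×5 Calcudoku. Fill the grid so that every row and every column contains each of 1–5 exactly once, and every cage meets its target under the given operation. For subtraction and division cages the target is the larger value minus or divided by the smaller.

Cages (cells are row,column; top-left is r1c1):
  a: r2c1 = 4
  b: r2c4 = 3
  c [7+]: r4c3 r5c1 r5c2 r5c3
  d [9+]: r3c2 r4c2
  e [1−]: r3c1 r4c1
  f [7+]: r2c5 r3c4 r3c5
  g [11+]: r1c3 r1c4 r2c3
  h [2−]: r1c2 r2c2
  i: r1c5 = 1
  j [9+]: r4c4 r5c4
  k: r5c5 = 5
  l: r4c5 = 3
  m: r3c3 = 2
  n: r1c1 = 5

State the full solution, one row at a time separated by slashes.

Cage n is a single given cell, so r1c1 = 5.
Cage i is given, which forces r1c5 = 1.
A is a freebie, leaving r2c1 = 4.
Cage b is a single given cell; hence r2c4 = 3.
Row 2 now contains 3, leaving r2c5 = 2.
Cage m is given, so r3c3 = 2.
Cage c needs sum 7, so r4c3 = 1.
Cage l is a single given cell, which forces r4c5 = 3.
Column 3 now contains 2; hence r5c3 = 3.
Cage k is a single given cell; hence r5c5 = 5.
Cage h needs two cells with difference 2; hence r1c2 = 3.
3 is placed in column 3, which forces r1c3 = 4.
Cage g needs sum 11, so r1c4 = 2.
Row 2 already has 2; hence r2c3 = 5.
The 3 cells of cage f must have sum 7, leaving r3c4 = 1.
Column 5 already has 5; hence r3c5 = 4.
3 is placed in row 4, leaving r4c1 = 2.
Cage j needs two cells with sum 9, so r4c4 = 5.
Column 1 already has 2; hence r5c1 = 1.
Row 5 now contains 1, which forces r5c2 = 2.
5 is placed in row 5, leaving r5c4 = 4.
Row 2 now contains 5; hence r2c2 = 1.
1 is placed in row 3, so r3c1 = 3.
Row 3 now contains 4; hence r3c2 = 5.
Row 4 now contains 5, so r4c2 = 4.

5 3 4 2 1 / 4 1 5 3 2 / 3 5 2 1 4 / 2 4 1 5 3 / 1 2 3 4 5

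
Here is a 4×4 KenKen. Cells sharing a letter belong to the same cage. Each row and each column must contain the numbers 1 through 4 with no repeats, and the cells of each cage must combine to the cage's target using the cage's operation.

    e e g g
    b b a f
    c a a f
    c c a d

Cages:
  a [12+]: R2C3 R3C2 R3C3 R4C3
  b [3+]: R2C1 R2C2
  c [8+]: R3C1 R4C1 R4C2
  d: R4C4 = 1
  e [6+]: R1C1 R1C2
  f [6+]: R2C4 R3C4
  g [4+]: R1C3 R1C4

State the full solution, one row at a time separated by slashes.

Cage d is a single given cell, which forces R4C4 = 1.
Cage g needs two cells with sum 4, which forces R1C3 = 1.
Column 4 now contains 1, which forces R1C4 = 3.
The 4 cells of cage a must have sum 12, so R3C2 = 3.
In row 2, 3 can only go at R2C3, so R2C3 = 3.
Row 2 needs a 4, and only R2C4 is open for it.
4 is placed in column 4, which forces R3C4 = 2.
Row 3 already has 2, so R3C1 = 1.
Row 3 already has 2, so R3C3 = 4.
The 3 cells of cage c must have sum 8; hence R4C1 = 3.
Cage c needs sum 8; hence R4C2 = 4.
Cage a has sum 12, which forces R4C3 = 2.
Cage e's pair has sum 6, which forces R1C1 = 4.
Column 2 already has 4, leaving R1C2 = 2.
Column 1 now contains 1, leaving R2C1 = 2.
Cage b's pair has sum 3, which forces R2C2 = 1.

4 2 1 3 / 2 1 3 4 / 1 3 4 2 / 3 4 2 1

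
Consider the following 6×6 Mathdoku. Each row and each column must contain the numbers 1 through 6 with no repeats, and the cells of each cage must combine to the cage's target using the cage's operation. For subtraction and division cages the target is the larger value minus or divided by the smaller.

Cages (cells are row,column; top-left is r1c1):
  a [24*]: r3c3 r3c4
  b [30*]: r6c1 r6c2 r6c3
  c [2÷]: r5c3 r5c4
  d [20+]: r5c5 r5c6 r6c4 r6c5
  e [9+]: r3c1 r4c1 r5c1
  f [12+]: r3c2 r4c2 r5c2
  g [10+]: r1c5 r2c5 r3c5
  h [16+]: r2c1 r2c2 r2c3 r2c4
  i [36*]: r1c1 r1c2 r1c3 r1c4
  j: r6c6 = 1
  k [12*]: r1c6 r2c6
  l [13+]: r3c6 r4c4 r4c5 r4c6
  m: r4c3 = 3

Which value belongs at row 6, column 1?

5

M is a freebie, so r4c3 = 3.
J is a freebie, which forces r6c6 = 1.
Row 1 needs a 5, and only r1c5 is open for it.
The only place for 4 in row 1 is r1c6.
The two cells of cage k must have product 12, which forces r2c6 = 3.
In row 2, 2 can only go at r2c5, so r2c5 = 2.
The 3 cells of cage g must have sum 10, which forces r3c5 = 3.
In row 6, 6 can only go at r6c5, so r6c5 = 6.
Column 5 already has 6; hence r5c5 = 4.
4 is placed in column 5; hence r4c5 = 1.
The only place for 4 in row 6 is r6c4.
Cage a needs two cells with product 24, so r3c3 = 4.
4 is placed in column 4, leaving r3c4 = 6.
The 4 cells of cage l must have sum 13, so r3c6 = 5.
4 is placed in column 4, which forces r4c4 = 5.
Cage l has sum 13, leaving r4c6 = 2.
Cage d needs sum 20; hence r5c6 = 6.
5 is placed in column 4; hence r2c4 = 1.
The 3 cells of cage f must have sum 12, so r3c2 = 1.
Cage f needs sum 12; hence r4c2 = 6.
The 3 cells of cage f must have sum 12, which forces r5c2 = 5.
Column 4 already has 1; hence r5c4 = 2.
Cage i needs product 36; hence r1c2 = 2.
Column 4 already has 2, leaving r1c4 = 3.
Column 2 already has 5, leaving r2c2 = 4.
Row 3 now contains 1, which forces r3c1 = 2.
Row 4 already has 6; hence r4c1 = 4.
The 3 cells of cage e must have sum 9; hence r5c1 = 3.
Row 5 now contains 2; hence r5c3 = 1.
Column 1 now contains 3, leaving r6c1 = 5.
Column 2 now contains 2; hence r6c2 = 3.
5 is placed in row 6, which forces r6c3 = 2.
The 4 cells of cage i must have product 36, leaving r1c1 = 1.
1 is placed in column 3, leaving r1c3 = 6.
5 is placed in column 1, leaving r2c1 = 6.
Cage h has sum 16, so r2c3 = 5.
Completed grid: 1 2 6 3 5 4 / 6 4 5 1 2 3 / 2 1 4 6 3 5 / 4 6 3 5 1 2 / 3 5 1 2 4 6 / 5 3 2 4 6 1.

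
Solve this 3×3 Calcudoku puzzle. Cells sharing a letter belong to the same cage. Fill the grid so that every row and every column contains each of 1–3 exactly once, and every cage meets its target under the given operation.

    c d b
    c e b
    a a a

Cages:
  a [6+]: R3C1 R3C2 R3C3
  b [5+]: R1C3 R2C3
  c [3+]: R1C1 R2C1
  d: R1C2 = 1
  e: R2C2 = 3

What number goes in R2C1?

Cage d is a single given cell, so R1C2 = 1.
Cage e is given, which forces R2C2 = 3.
Row 2 already has 3, leaving R2C3 = 2.
3 is placed in column 2, so R3C2 = 2.
Row 1 already has 1, leaving R1C1 = 2.
2 is placed in column 3; hence R1C3 = 3.
Row 2 now contains 2, leaving R2C1 = 1.
1 is placed in column 1, which forces R3C1 = 3.
Column 3 now contains 3, so R3C3 = 1.
The full grid is 2 1 3 / 1 3 2 / 3 2 1.

1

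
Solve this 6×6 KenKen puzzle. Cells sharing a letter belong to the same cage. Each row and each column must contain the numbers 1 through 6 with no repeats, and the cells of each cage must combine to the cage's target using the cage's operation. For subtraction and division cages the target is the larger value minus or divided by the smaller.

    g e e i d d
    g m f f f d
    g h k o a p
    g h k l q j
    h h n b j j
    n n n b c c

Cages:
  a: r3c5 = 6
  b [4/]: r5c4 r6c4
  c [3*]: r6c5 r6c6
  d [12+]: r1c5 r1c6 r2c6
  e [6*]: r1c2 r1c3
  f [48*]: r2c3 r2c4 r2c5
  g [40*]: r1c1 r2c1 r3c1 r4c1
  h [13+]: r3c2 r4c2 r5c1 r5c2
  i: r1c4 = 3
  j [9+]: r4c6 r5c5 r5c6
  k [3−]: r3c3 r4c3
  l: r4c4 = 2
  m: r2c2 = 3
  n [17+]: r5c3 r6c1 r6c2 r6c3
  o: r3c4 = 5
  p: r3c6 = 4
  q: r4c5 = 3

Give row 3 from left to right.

Cage i is a single given cell, leaving r1c4 = 3.
M is a freebie, so r2c2 = 3.
O is a freebie, which forces r3c4 = 5.
A is a freebie, which forces r3c5 = 6.
Cage p is a single given cell, so r3c6 = 4.
Cage l is given; hence r4c4 = 2.
Cage q is a single given cell, so r4c5 = 3.
Column 5 already has 3; hence r6c5 = 1.
Row 6 already has 1, so r6c6 = 3.
The two cells of cage b must have quotient 4; hence r5c4 = 1.
Cage j has sum 9; hence r5c5 = 2.
Row 5 already has 1, so r5c6 = 6.
Row 6 already has 1, leaving r6c4 = 4.
The 3 cells of cage d must have sum 12; hence r1c5 = 5.
Cage d has sum 12; hence r1c6 = 2.
Cage f needs product 48, leaving r2c3 = 2.
Column 4 already has 4, so r2c4 = 6.
Column 5 already has 2, which forces r2c5 = 4.
Cage d has sum 12; hence r2c6 = 5.
Cage h needs sum 13, which forces r3c2 = 1.
Row 3 already has 1, which forces r3c3 = 3.
6 is placed in column 6, which forces r4c6 = 1.
Cage h has sum 13, leaving r5c1 = 3.
The 4 cells of cage n must have sum 17, so r5c3 = 4.
Cage g needs product 40; hence r1c1 = 4.
Column 2 already has 1, leaving r1c2 = 6.
Cage e needs two cells with product 6, leaving r1c3 = 1.
Row 2 now contains 5, so r2c1 = 1.
Row 3 already has 1, leaving r3c1 = 2.
Cage g has product 40, so r4c1 = 5.
The 4 cells of cage h must have sum 13, so r4c2 = 4.
Cage k's pair has difference 3; hence r4c3 = 6.
4 is placed in row 5, so r5c2 = 5.
5 is placed in column 1; hence r6c1 = 6.
Column 2 now contains 5, so r6c2 = 2.
Column 3 already has 6, which forces r6c3 = 5.
The full grid is 4 6 1 3 5 2 / 1 3 2 6 4 5 / 2 1 3 5 6 4 / 5 4 6 2 3 1 / 3 5 4 1 2 6 / 6 2 5 4 1 3.

2 1 3 5 6 4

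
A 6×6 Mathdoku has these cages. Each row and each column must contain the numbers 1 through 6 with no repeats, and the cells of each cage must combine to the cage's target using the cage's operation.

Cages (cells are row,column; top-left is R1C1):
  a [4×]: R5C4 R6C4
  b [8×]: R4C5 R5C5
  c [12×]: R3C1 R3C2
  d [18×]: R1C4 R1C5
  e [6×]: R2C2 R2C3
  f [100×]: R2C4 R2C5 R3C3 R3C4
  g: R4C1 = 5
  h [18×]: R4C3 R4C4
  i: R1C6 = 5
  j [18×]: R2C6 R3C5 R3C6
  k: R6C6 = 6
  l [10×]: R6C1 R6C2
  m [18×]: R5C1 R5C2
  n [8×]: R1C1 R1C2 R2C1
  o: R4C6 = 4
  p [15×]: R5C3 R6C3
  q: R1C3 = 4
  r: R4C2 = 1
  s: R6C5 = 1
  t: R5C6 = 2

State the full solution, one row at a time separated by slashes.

Cage q is a single given cell, so R1C3 = 4.
I is a freebie, leaving R1C6 = 5.
G is a freebie, which forces R4C1 = 5.
Cage r is a single given cell, so R4C2 = 1.
Cage o is given, so R4C6 = 4.
Cage t is given, so R5C6 = 2.
Column 1 already has 5, so R6C1 = 2.
2 is placed in row 6; hence R6C2 = 5.
5 is placed in row 6, leaving R6C3 = 3.
Cage s is a single given cell, leaving R6C5 = 1.
K is a freebie, leaving R6C6 = 6.
Column 1 now contains 2, leaving R1C1 = 1.
Column 2 already has 1, which forces R1C2 = 2.
Cage n has product 8, leaving R2C1 = 4.
The 3 cells of cage j must have product 18; hence R3C5 = 6.
Column 3 now contains 3; hence R4C3 = 6.
The two cells of cage h must have product 18, so R4C4 = 3.
Row 4 now contains 4; hence R4C5 = 2.
Column 3 now contains 3, leaving R5C3 = 5.
Cage a needs two cells with product 4, leaving R5C4 = 1.
2 is placed in row 5, which forces R5C5 = 4.
Row 6 now contains 1; hence R6C4 = 4.
Column 4 already has 3; hence R1C4 = 6.
Column 5 now contains 6, which forces R1C5 = 3.
The 4 cells of cage f must have product 100, leaving R2C4 = 2.
Column 5 already has 2; hence R2C5 = 5.
Row 3 already has 6, so R3C1 = 3.
Cage c's pair has product 12, so R3C2 = 4.
The 4 cells of cage f must have product 100, which forces R3C3 = 2.
Cage f has product 100, leaving R3C4 = 5.
3 is placed in row 3, leaving R3C6 = 1.
3 is placed in column 1; hence R5C1 = 6.
6 is placed in row 5, which forces R5C2 = 3.
3 is placed in column 2, which forces R2C2 = 6.
Row 2 now contains 2, which forces R2C3 = 1.
Column 6 already has 1, leaving R2C6 = 3.

1 2 4 6 3 5 / 4 6 1 2 5 3 / 3 4 2 5 6 1 / 5 1 6 3 2 4 / 6 3 5 1 4 2 / 2 5 3 4 1 6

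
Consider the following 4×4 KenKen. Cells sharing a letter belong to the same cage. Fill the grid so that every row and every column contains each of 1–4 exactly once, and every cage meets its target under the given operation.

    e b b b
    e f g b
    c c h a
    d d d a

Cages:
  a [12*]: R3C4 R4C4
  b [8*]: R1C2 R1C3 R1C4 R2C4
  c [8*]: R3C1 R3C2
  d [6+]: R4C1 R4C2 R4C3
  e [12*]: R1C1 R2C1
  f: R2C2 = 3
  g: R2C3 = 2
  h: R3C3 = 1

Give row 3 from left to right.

2 4 1 3

Cage f is given, so R2C2 = 3.
Cage g is a single given cell, which forces R2C3 = 2.
The 4 cells of cage b must have product 8, leaving R2C4 = 1.
Cage h is given; hence R3C3 = 1.
Column 3 already has 1, which forces R4C3 = 3.
3 is placed in row 4, leaving R4C4 = 4.
The two cells of cage e must have product 12, which forces R1C1 = 3.
The 4 cells of cage b must have product 8, so R1C2 = 1.
Column 3 already has 1, leaving R1C3 = 4.
4 is placed in column 4; hence R1C4 = 2.
Row 2 already has 3, so R2C1 = 4.
Column 1 now contains 4, which forces R3C1 = 2.
2 is placed in row 3, leaving R3C2 = 4.
4 is placed in column 4, so R3C4 = 3.
Column 1 already has 2, which forces R4C1 = 1.
1 is placed in column 2, which forces R4C2 = 2.
Completed grid: 3 1 4 2 / 4 3 2 1 / 2 4 1 3 / 1 2 3 4.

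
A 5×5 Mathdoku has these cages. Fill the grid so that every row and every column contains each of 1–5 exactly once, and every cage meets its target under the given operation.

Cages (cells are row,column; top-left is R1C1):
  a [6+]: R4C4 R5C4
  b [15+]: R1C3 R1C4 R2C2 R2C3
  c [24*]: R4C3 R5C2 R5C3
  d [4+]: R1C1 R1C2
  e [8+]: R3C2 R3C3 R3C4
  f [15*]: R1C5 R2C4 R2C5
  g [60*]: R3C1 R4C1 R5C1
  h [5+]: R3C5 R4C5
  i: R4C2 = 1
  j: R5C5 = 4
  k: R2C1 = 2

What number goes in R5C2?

Cage k is given; hence R2C1 = 2.
Cage i is given, leaving R4C2 = 1.
Cage j is a single given cell, which forces R5C5 = 4.
The two cells of cage d must have sum 4, which forces R1C1 = 1.
Column 2 now contains 1, leaving R1C2 = 3.
Row 1 now contains 3, so R1C5 = 5.
The 3 cells of cage c must have product 24; hence R4C3 = 4.
4 is placed in row 4; hence R4C4 = 5.
Column 2 already has 3, which forces R5C2 = 2.
Row 5 now contains 2, so R5C3 = 3.
Row 5 now contains 2, leaving R5C4 = 1.
Column 3 now contains 4, leaving R1C3 = 2.
The 4 cells of cage b must have sum 15, leaving R1C4 = 4.
Cage b has sum 15, so R2C2 = 4.
Cage b has sum 15; hence R2C3 = 5.
Column 4 already has 1, which forces R2C4 = 3.
Cage f has product 15, so R2C5 = 1.
Cage g has product 60, leaving R3C1 = 4.
4 is placed in column 2, so R3C2 = 5.
The 3 cells of cage e must have sum 8, so R3C3 = 1.
Column 4 already has 3, so R3C4 = 2.
Row 3 now contains 2, so R3C5 = 3.
Row 4 already has 5; hence R4C1 = 3.
Column 5 now contains 3, leaving R4C5 = 2.
Row 5 already has 3, leaving R5C1 = 5.
The full grid is 1 3 2 4 5 / 2 4 5 3 1 / 4 5 1 2 3 / 3 1 4 5 2 / 5 2 3 1 4.

2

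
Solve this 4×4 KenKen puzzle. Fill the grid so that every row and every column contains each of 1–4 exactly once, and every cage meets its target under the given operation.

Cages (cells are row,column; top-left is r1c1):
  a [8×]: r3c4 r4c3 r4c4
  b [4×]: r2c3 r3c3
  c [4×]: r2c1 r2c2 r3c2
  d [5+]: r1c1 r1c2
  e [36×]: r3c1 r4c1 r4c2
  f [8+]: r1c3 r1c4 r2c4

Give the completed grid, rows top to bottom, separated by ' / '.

1 4 3 2 / 2 1 4 3 / 3 2 1 4 / 4 3 2 1

Cage e has product 36; hence r3c1 = 3.
Cage e has product 36, leaving r4c1 = 4.
Cage e needs product 36; hence r4c2 = 3.
Cage d needs two cells with sum 5; hence r1c1 = 1.
The two cells of cage d must have sum 5, which forces r1c2 = 4.
1 is placed in column 1, leaving r2c1 = 2.
Column 2 already has 4, which forces r2c2 = 1.
Row 2 already has 1, so r2c3 = 4.
Row 2 already has 4; hence r2c4 = 3.
Column 2 already has 1, so r3c2 = 2.
Column 3 now contains 4, leaving r3c3 = 1.
Cage a needs product 8; hence r3c4 = 4.
Column 3 already has 1, so r4c3 = 2.
Row 4 already has 2; hence r4c4 = 1.
Column 3 already has 2, so r1c3 = 3.
3 is placed in column 4, so r1c4 = 2.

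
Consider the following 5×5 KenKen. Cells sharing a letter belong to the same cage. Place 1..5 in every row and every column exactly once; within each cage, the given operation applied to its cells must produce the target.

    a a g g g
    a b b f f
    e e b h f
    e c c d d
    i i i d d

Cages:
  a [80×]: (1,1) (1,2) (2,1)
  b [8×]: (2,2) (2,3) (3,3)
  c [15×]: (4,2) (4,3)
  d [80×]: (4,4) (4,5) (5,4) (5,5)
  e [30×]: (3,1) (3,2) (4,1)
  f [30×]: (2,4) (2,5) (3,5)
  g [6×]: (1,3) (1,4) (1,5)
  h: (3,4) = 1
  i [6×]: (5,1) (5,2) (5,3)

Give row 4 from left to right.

2 3 5 4 1

Cage a has product 80, so (1,1) = 5.
Cage a has product 80, leaving (1,2) = 4.
Cage a has product 80, leaving (2,1) = 4.
H is a freebie; hence (3,4) = 1.
Cage e needs product 30; hence (3,2) = 5.
Cage b has product 8, which forces (3,3) = 4.
Column 2 already has 5, leaving (4,2) = 3.
Row 4 now contains 3; hence (4,3) = 5.
The 3 cells of cage e must have product 30, so (3,1) = 3.
Row 3 now contains 3, so (3,5) = 2.
Row 4 now contains 3; hence (4,1) = 2.
Row 4 already has 2, which forces (4,4) = 4.
Row 4 already has 4, so (4,5) = 1.
Column 1 now contains 2, so (5,1) = 1.
1 is placed in row 5; hence (5,2) = 2.
Row 5 already has 2, leaving (5,3) = 3.
Row 5 already has 2; hence (5,4) = 5.
Row 5 now contains 5, leaving (5,5) = 4.
Cage g needs product 6, so (1,3) = 1.
Cage g needs product 6, which forces (1,4) = 2.
Column 5 now contains 1, leaving (1,5) = 3.
Column 2 already has 2, leaving (2,2) = 1.
Cage b has product 8; hence (2,3) = 2.
Cage f needs product 30, leaving (2,4) = 3.
Cage f has product 30, which forces (2,5) = 5.
Completed grid: 5 4 1 2 3 / 4 1 2 3 5 / 3 5 4 1 2 / 2 3 5 4 1 / 1 2 3 5 4.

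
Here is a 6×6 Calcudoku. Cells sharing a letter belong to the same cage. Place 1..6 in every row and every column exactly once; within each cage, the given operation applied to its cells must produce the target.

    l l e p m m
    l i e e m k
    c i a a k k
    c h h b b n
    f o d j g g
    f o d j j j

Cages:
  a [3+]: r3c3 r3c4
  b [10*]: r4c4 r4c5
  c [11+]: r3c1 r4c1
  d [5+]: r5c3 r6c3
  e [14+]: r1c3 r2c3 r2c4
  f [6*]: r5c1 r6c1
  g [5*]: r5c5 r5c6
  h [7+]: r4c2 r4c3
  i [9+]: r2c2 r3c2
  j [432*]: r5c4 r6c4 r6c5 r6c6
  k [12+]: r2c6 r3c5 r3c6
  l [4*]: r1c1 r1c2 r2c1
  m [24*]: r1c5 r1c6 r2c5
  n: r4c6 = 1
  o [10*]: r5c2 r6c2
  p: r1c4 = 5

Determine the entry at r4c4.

2

Cage p is given, leaving r1c4 = 5.
Column 4 now contains 5, so r4c4 = 2.
2 is placed in row 4, leaving r4c5 = 5.
Cage n is given, leaving r4c6 = 1.
Cage j has product 432, leaving r5c4 = 6.
5 is placed in column 5, so r5c5 = 1.
1 is placed in column 6, so r5c6 = 5.
Cage c needs two cells with sum 11, so r3c1 = 5.
The two cells of cage a must have sum 3; hence r3c3 = 2.
Column 4 now contains 2, leaving r3c4 = 1.
Row 4 already has 5; hence r4c1 = 6.
Row 5 already has 5, leaving r5c2 = 2.
Cage o's pair has product 10, so r6c2 = 5.
The 3 cells of cage l must have product 4; hence r1c1 = 4.
Column 2 now contains 2; hence r1c2 = 1.
4 is placed in row 1; hence r1c3 = 6.
The 3 cells of cage l must have product 4, which forces r2c1 = 1.
Column 3 already has 6, which forces r2c3 = 5.
2 is placed in row 5; hence r5c1 = 3.
Cage d needs two cells with sum 5, which forces r5c3 = 4.
Cage f needs two cells with product 6, which forces r6c1 = 2.
Cage d needs two cells with sum 5; hence r6c3 = 1.
Cage e has sum 14; hence r2c4 = 3.
Cage m has product 24, which forces r2c5 = 4.
Row 2 now contains 3, which forces r2c6 = 2.
The two cells of cage h must have sum 7, so r4c2 = 4.
4 is placed in column 3; hence r4c3 = 3.
3 is placed in column 4, leaving r6c4 = 4.
The 3 cells of cage m must have product 24, so r1c5 = 2.
Column 6 already has 2, so r1c6 = 3.
Row 2 now contains 3, which forces r2c2 = 6.
The two cells of cage i must have sum 9, leaving r3c2 = 3.
The 3 cells of cage k must have sum 12, so r3c5 = 6.
Cage k needs sum 12, so r3c6 = 4.
Column 5 now contains 6, which forces r6c5 = 3.
Column 6 already has 3, which forces r6c6 = 6.
Filled in: 4 1 6 5 2 3 / 1 6 5 3 4 2 / 5 3 2 1 6 4 / 6 4 3 2 5 1 / 3 2 4 6 1 5 / 2 5 1 4 3 6.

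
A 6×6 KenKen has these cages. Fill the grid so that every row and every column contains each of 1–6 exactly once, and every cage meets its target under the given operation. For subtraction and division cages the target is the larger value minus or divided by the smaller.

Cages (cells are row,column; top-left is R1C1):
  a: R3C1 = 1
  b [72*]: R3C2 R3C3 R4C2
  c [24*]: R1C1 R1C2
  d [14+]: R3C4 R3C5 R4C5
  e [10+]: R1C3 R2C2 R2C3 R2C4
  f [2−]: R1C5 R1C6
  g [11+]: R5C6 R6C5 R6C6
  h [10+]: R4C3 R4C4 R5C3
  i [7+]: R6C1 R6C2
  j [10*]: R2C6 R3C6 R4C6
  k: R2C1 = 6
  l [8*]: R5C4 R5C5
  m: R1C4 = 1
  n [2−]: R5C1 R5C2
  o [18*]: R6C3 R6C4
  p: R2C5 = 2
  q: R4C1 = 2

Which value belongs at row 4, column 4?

4

Cage m is a single given cell, leaving R1C4 = 1.
Cage k is a single given cell; hence R2C1 = 6.
P is a freebie; hence R2C5 = 2.
A is a freebie, leaving R3C1 = 1.
Cage q is given; hence R4C1 = 2.
Column 5 now contains 2; hence R5C5 = 4.
6 is placed in column 1, which forces R1C1 = 4.
The two cells of cage c must have product 24; hence R1C2 = 6.
Cage e has sum 10; hence R1C3 = 2.
The 3 cells of cage j must have product 10, so R3C6 = 2.
Row 5 now contains 4, so R5C4 = 2.
Cage b has product 72, so R3C3 = 6.
Column 3 now contains 6; hence R6C3 = 3.
Row 6 now contains 3, so R6C4 = 6.
The 3 cells of cage d must have sum 14, which forces R4C5 = 6.
Row 6 now contains 3; hence R6C1 = 5.
Cage i needs two cells with sum 7, so R6C2 = 2.
5 is placed in row 6, which forces R6C5 = 1.
Row 6 now contains 1; hence R6C6 = 4.
5 is placed in column 1; hence R5C1 = 3.
The 3 cells of cage g must have sum 11, which forces R5C6 = 6.
Row 2 needs a 5, and only R2C6 is open for it.
The two cells of cage f must have difference 2, leaving R1C5 = 5.
Column 6 already has 5, leaving R1C6 = 3.
Column 5 now contains 5; hence R3C5 = 3.
Column 6 already has 5, so R4C6 = 1.
3 is placed in row 3; hence R3C2 = 4.
3 is placed in row 3, so R3C4 = 5.
The 3 cells of cage b must have product 72, so R4C2 = 3.
Column 4 already has 5, which forces R4C4 = 4.
Cage h needs sum 10, leaving R5C3 = 1.
Column 2 now contains 3, so R2C2 = 1.
Column 3 already has 1; hence R2C3 = 4.
Column 4 already has 4, leaving R2C4 = 3.
Row 4 now contains 4, leaving R4C3 = 5.
Row 5 already has 1; hence R5C2 = 5.
Completed grid: 4 6 2 1 5 3 / 6 1 4 3 2 5 / 1 4 6 5 3 2 / 2 3 5 4 6 1 / 3 5 1 2 4 6 / 5 2 3 6 1 4.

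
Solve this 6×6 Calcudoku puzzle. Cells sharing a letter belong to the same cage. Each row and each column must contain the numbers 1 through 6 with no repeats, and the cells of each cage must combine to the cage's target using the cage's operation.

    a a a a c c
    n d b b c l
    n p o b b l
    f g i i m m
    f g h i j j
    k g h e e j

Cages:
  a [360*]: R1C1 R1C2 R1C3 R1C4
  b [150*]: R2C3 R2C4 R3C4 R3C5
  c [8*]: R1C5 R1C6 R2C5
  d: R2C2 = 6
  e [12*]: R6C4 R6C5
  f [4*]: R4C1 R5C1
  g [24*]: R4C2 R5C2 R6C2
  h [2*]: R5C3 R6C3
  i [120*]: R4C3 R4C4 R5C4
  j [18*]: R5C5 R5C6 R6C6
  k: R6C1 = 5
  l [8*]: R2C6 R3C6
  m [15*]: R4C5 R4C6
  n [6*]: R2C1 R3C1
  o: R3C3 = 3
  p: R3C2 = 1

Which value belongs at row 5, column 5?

Cage d is given, so R2C2 = 6.
Cage p is a single given cell, leaving R3C2 = 1.
O is a freebie, so R3C3 = 3.
Cage k is given, which forces R6C1 = 5.
The only place for 4 in row 3 is R3C6.
4 is placed in column 6, which forces R2C6 = 2.
Cage c needs product 8; hence R1C5 = 2.
Column 6 now contains 2, leaving R1C6 = 1.
Cage c needs product 8, which forces R2C5 = 4.
Cage j has product 18, so R5C5 = 1.
Cage f needs two cells with product 4, which forces R4C1 = 1.
1 is placed in row 5, leaving R5C1 = 4.
1 is placed in row 5, so R5C3 = 2.
Cage h's pair has product 2, which forces R6C3 = 1.
Column 1 now contains 1, so R2C1 = 3.
Column 3 now contains 1, leaving R2C3 = 5.
Row 2 already has 3, leaving R2C4 = 1.
The two cells of cage n must have product 6, so R3C1 = 2.
Row 5 now contains 2, leaving R5C2 = 3.
Row 5 already has 3; hence R5C6 = 6.
6 is placed in column 6, so R6C6 = 3.
3 is placed in column 1; hence R1C1 = 6.
Cage a has product 360, leaving R1C2 = 5.
The 4 cells of cage a must have product 360, so R1C3 = 4.
Cage a has product 360, which forces R1C4 = 3.
Column 3 now contains 4, which forces R4C3 = 6.
Row 4 now contains 6, leaving R4C4 = 4.
The two cells of cage m must have product 15, leaving R4C5 = 3.
3 is placed in column 6, so R4C6 = 5.
Row 5 already has 6, leaving R5C4 = 5.
Cage e's pair has product 12, leaving R6C4 = 2.
Row 6 now contains 3, which forces R6C5 = 6.
Column 4 already has 5, so R3C4 = 6.
6 is placed in column 5, which forces R3C5 = 5.
4 is placed in row 4; hence R4C2 = 2.
Row 6 already has 2, so R6C2 = 4.
Completed grid: 6 5 4 3 2 1 / 3 6 5 1 4 2 / 2 1 3 6 5 4 / 1 2 6 4 3 5 / 4 3 2 5 1 6 / 5 4 1 2 6 3.

1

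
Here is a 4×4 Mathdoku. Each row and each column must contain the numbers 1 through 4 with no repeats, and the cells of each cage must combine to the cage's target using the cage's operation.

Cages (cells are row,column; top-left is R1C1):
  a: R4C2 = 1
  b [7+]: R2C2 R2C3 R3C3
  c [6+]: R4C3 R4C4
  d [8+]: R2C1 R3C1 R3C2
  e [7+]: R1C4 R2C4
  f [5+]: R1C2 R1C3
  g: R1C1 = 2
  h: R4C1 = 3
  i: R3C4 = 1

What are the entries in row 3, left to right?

4 3 2 1

Cage g is a single given cell; hence R1C1 = 2.
Cage i is given; hence R3C4 = 1.
H is a freebie, which forces R4C1 = 3.
A is a freebie, leaving R4C2 = 1.
Cage f's pair has sum 5, which forces R1C2 = 4.
The two cells of cage f must have sum 5, leaving R1C3 = 1.
Row 1 already has 4, so R1C4 = 3.
The 3 cells of cage d must have sum 8, leaving R2C1 = 1.
1 is placed in column 3; hence R2C3 = 3.
Column 4 already has 3; hence R2C4 = 4.
Column 1 already has 3, leaving R3C1 = 4.
The 3 cells of cage d must have sum 8, so R3C2 = 3.
Row 3 already has 4, leaving R3C3 = 2.
Column 3 already has 2; hence R4C3 = 4.
Column 4 already has 4; hence R4C4 = 2.
3 is placed in row 2; hence R2C2 = 2.
The full grid is 2 4 1 3 / 1 2 3 4 / 4 3 2 1 / 3 1 4 2.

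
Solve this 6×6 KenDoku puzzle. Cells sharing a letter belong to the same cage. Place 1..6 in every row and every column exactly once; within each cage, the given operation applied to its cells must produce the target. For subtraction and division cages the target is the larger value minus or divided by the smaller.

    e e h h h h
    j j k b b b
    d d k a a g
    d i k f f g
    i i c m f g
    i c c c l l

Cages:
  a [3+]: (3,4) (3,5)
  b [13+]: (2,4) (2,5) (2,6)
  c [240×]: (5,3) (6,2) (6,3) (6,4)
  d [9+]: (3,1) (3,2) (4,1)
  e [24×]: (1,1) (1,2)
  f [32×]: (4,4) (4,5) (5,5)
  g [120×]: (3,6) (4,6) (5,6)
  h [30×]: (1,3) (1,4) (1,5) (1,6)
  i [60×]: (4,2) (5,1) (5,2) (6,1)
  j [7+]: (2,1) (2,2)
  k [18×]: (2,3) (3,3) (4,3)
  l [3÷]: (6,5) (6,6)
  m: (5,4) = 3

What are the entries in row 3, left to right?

3 5 6 2 1 4

Cage f has product 32, leaving (4,4) = 4.
Cage f needs product 32, which forces (4,5) = 2.
Cage m is given, leaving (5,4) = 3.
Cage f has product 32, leaving (5,5) = 4.
The two cells of cage a must have sum 3; hence (3,4) = 2.
Column 5 already has 2; hence (3,5) = 1.
The 3 cells of cage g must have product 120, which forces (3,6) = 4.
The 3 cells of cage b must have sum 13, so (2,6) = 2.
The 3 cells of cage d must have sum 9, so (4,1) = 1.
Column 6 now contains 2; hence (6,6) = 1.
Cage h has product 30, which forces (1,3) = 2.
Cage h needs product 30; hence (1,4) = 1.
Cage k has product 18; hence (2,3) = 1.
The two cells of cage l must have quotient 3, which forces (6,5) = 3.
3 is placed in column 5; hence (1,5) = 5.
The 4 cells of cage h must have product 30, which forces (1,6) = 3.
5 is placed in column 5, leaving (2,5) = 6.
The 4 cells of cage c must have product 240, so (6,2) = 2.
Cage c has product 240, leaving (6,3) = 4.
6 is placed in row 2, so (2,4) = 5.
Cage i has product 60, leaving (5,1) = 2.
Column 2 now contains 2, so (5,2) = 1.
Column 4 already has 5, which forces (6,4) = 6.
The 4 cells of cage i must have product 60, leaving (4,2) = 6.
Row 4 already has 6, leaving (4,3) = 3.
Row 4 already has 6; hence (4,6) = 5.
Cage c has product 240, so (5,3) = 5.
Column 6 now contains 5, leaving (5,6) = 6.
Row 6 already has 6, leaving (6,1) = 5.
Cage e's pair has product 24, which forces (1,1) = 6.
Column 2 already has 6, so (1,2) = 4.
Column 2 already has 4, leaving (2,2) = 3.
Column 1 already has 5, so (3,1) = 3.
The 3 cells of cage d must have sum 9; hence (3,2) = 5.
Column 3 already has 3; hence (3,3) = 6.
Row 2 now contains 3, which forces (2,1) = 4.
Filled in: 6 4 2 1 5 3 / 4 3 1 5 6 2 / 3 5 6 2 1 4 / 1 6 3 4 2 5 / 2 1 5 3 4 6 / 5 2 4 6 3 1.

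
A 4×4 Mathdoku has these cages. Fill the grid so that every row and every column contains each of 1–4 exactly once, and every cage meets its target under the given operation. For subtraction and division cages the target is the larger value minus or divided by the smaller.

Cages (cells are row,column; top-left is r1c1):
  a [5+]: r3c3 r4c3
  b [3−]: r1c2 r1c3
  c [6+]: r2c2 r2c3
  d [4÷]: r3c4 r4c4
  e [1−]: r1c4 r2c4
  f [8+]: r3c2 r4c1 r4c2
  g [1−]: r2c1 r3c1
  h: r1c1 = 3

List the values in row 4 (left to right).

4 3 2 1

Cage h is given, leaving r1c1 = 3.
In row 1, 2 can only go at r1c4, so r1c4 = 2.
Row 2 needs a 3, and only r2c4 is open for it.
The only place for 1 in row 2 is r2c1.
Column 1 already has 1, leaving r3c1 = 2.
2 is placed in column 1, leaving r4c1 = 4.
Row 4 now contains 4, which forces r4c4 = 1.
The 3 cells of cage f must have sum 8, so r3c2 = 1.
The two cells of cage a must have sum 5, which forces r3c3 = 3.
Column 4 already has 1, so r3c4 = 4.
1 is placed in row 4; hence r4c2 = 3.
Cage a's pair has sum 5, leaving r4c3 = 2.
Column 2 already has 1, leaving r1c2 = 4.
Cage b's pair has difference 3, so r1c3 = 1.
The two cells of cage c must have sum 6; hence r2c2 = 2.
2 is placed in column 3, leaving r2c3 = 4.
The full grid is 3 4 1 2 / 1 2 4 3 / 2 1 3 4 / 4 3 2 1.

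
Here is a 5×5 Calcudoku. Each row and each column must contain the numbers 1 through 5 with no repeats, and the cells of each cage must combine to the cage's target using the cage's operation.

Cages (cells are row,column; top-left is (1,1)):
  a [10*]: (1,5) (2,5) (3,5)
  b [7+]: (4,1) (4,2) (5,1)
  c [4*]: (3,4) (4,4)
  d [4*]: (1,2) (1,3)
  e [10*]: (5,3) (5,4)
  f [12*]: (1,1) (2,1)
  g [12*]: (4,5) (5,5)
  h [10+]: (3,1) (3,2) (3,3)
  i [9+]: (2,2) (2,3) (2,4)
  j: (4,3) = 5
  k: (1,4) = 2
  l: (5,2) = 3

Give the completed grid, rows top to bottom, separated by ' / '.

3 1 4 2 5 / 4 5 1 3 2 / 5 2 3 4 1 / 2 4 5 1 3 / 1 3 2 5 4

Cage k is given, which forces (1,4) = 2.
Cage j is given, leaving (4,3) = 5.
Cage l is given, so (5,2) = 3.
Column 3 already has 5; hence (5,3) = 2.
Column 4 now contains 2, leaving (5,4) = 5.
Row 5 now contains 3, leaving (5,5) = 4.
Column 5 now contains 4, which forces (4,5) = 3.
Row 5 already has 4, so (5,1) = 1.
Row 1 needs a 3, and only (1,1) is open for it.
Column 1 already has 3, which forces (2,1) = 4.
Column 1 now contains 4, so (4,1) = 2.
Row 4 now contains 2; hence (4,2) = 4.
Row 4 already has 4, leaving (4,4) = 1.
4 is placed in column 2, leaving (1,2) = 1.
The two cells of cage d must have product 4, which forces (1,3) = 4.
Row 1 already has 1, which forces (1,5) = 5.
Cage i has sum 9, so (2,2) = 5.
Cage i needs sum 9; hence (2,3) = 1.
1 is placed in column 4, so (2,4) = 3.
1 is placed in row 2, which forces (2,5) = 2.
2 is placed in column 1, which forces (3,1) = 5.
1 is placed in column 2, leaving (3,2) = 2.
Column 3 now contains 4; hence (3,3) = 3.
1 is placed in column 4, so (3,4) = 4.
Column 5 already has 2, so (3,5) = 1.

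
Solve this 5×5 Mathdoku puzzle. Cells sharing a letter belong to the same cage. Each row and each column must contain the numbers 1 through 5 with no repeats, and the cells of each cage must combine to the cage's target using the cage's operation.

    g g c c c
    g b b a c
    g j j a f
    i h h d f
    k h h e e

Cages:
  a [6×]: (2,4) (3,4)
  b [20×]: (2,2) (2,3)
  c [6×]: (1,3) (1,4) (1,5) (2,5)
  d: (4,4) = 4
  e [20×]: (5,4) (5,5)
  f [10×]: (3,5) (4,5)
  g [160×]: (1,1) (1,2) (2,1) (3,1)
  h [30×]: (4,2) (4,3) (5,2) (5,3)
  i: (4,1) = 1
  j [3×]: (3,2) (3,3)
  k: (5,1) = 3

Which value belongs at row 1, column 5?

3

Cage g has product 160, so (1,2) = 4.
Column 2 now contains 4, which forces (2,2) = 5.
Row 2 now contains 5, so (2,3) = 4.
Cage c has product 6, which forces (2,5) = 1.
I is a freebie, so (4,1) = 1.
Cage d is given, which forces (4,4) = 4.
Cage k is a single given cell, leaving (5,1) = 3.
4 is placed in column 4, so (5,4) = 5.
5 is placed in row 5; hence (5,5) = 4.
Cage g has product 160, which forces (1,1) = 5.
Row 2 now contains 4; hence (2,1) = 2.
Row 2 already has 2, which forces (2,4) = 3.
Cage g has product 160, leaving (3,1) = 4.
Column 4 now contains 3, which forces (3,4) = 2.
Row 3 already has 2; hence (3,5) = 5.
Cage h has product 30; hence (4,2) = 3.
The 4 cells of cage h must have product 30, so (4,3) = 5.
Column 5 already has 5; hence (4,5) = 2.
Cage c needs product 6; hence (1,3) = 2.
2 is placed in column 4, which forces (1,4) = 1.
Column 5 now contains 2, leaving (1,5) = 3.
Column 2 now contains 3, which forces (3,2) = 1.
The two cells of cage j must have product 3, so (3,3) = 3.
1 is placed in column 2; hence (5,2) = 2.
Column 3 now contains 2, so (5,3) = 1.
Completed grid: 5 4 2 1 3 / 2 5 4 3 1 / 4 1 3 2 5 / 1 3 5 4 2 / 3 2 1 5 4.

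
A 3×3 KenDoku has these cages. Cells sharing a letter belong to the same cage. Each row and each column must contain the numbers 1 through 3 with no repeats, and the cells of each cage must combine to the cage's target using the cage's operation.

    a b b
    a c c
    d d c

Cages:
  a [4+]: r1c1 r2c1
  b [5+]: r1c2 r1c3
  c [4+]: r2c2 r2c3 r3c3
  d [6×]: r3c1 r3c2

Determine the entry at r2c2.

The 3 cells of cage c must have sum 4; hence r2c2 = 1.
Cage c has sum 4, leaving r2c3 = 2.
Cage c needs sum 4, which forces r3c3 = 1.
The two cells of cage a must have sum 4; hence r1c1 = 1.
The two cells of cage b must have sum 5; hence r1c2 = 2.
Column 3 now contains 2, which forces r1c3 = 3.
1 is placed in row 2, so r2c1 = 3.
Column 1 already has 3, which forces r3c1 = 2.
Column 2 already has 2, so r3c2 = 3.
Completed grid: 1 2 3 / 3 1 2 / 2 3 1.

1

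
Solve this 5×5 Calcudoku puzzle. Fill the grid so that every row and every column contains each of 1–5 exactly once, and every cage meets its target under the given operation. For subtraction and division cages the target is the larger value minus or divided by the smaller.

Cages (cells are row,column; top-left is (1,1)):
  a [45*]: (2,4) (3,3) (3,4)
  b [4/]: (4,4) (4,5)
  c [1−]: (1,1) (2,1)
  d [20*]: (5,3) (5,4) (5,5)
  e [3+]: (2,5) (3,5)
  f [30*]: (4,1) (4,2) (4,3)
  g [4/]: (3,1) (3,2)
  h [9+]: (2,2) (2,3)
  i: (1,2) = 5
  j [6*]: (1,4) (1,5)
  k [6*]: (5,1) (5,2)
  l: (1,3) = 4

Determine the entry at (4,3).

2

Cage i is a single given cell, so (1,2) = 5.
Cage l is a single given cell, leaving (1,3) = 4.
Column 2 now contains 5, so (2,2) = 4.
Column 3 already has 4; hence (2,3) = 5.
The 3 cells of cage a must have product 45, so (2,4) = 3.
Column 2 already has 4, so (3,2) = 1.
Cage a has product 45, leaving (3,3) = 3.
Cage a needs product 45, which forces (3,4) = 5.
Row 3 now contains 1, so (3,5) = 2.
Column 3 now contains 3; hence (4,3) = 2.
Column 3 already has 5; hence (5,3) = 1.
1 is placed in row 5; hence (5,4) = 4.
Row 5 already has 4, leaving (5,5) = 5.
Column 4 already has 3, leaving (1,4) = 2.
2 is placed in column 5, leaving (1,5) = 3.
2 is placed in column 5, leaving (2,5) = 1.
Row 3 now contains 1, leaving (3,1) = 4.
Cage f needs product 30; hence (4,1) = 5.
2 is placed in row 4, leaving (4,2) = 3.
Column 4 already has 4, so (4,4) = 1.
Cage b needs two cells with quotient 4, leaving (4,5) = 4.
Column 2 already has 3, which forces (5,2) = 2.
Row 1 already has 3, so (1,1) = 1.
Row 2 now contains 1, which forces (2,1) = 2.
Row 5 already has 2, so (5,1) = 3.
The full grid is 1 5 4 2 3 / 2 4 5 3 1 / 4 1 3 5 2 / 5 3 2 1 4 / 3 2 1 4 5.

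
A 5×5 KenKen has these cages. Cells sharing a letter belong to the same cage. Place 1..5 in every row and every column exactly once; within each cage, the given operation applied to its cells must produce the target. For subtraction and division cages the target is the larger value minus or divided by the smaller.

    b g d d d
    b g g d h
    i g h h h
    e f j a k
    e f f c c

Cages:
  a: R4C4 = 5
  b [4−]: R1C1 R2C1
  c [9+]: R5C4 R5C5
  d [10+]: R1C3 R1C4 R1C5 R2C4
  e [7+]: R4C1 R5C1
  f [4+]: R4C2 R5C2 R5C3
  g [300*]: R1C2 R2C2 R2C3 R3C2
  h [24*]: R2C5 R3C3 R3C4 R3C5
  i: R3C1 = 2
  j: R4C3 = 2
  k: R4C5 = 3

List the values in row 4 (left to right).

The 4 cells of cage g must have product 300; hence R2C3 = 5.
Cage i is a single given cell, leaving R3C1 = 2.
The 3 cells of cage f must have sum 4, leaving R4C2 = 1.
J is a freebie, leaving R4C3 = 2.
Cage a is a single given cell, so R4C4 = 5.
K is a freebie, which forces R4C5 = 3.
Cage f needs sum 4, so R5C2 = 2.
Cage f has sum 4, which forces R5C3 = 1.
Column 4 already has 5; hence R5C4 = 4.
4 is placed in row 5; hence R5C5 = 5.
Cage b's pair has difference 4, leaving R1C1 = 5.
Row 2 now contains 5, so R2C1 = 1.
Cage h has product 24; hence R2C5 = 2.
Row 4 already has 3, so R4C1 = 4.
Row 5 now contains 5, which forces R5C1 = 3.
Cage d needs sum 10, so R1C3 = 4.
Cage d needs sum 10; hence R1C4 = 2.
Cage d needs sum 10, leaving R1C5 = 1.
Row 2 now contains 2, which forces R2C4 = 3.
The 4 cells of cage g must have product 300, so R3C2 = 5.
4 is placed in column 3, which forces R3C3 = 3.
Column 4 now contains 3, which forces R3C4 = 1.
1 is placed in column 5, so R3C5 = 4.
Row 1 already has 4, leaving R1C2 = 3.
Row 2 already has 3, so R2C2 = 4.
Completed grid: 5 3 4 2 1 / 1 4 5 3 2 / 2 5 3 1 4 / 4 1 2 5 3 / 3 2 1 4 5.

4 1 2 5 3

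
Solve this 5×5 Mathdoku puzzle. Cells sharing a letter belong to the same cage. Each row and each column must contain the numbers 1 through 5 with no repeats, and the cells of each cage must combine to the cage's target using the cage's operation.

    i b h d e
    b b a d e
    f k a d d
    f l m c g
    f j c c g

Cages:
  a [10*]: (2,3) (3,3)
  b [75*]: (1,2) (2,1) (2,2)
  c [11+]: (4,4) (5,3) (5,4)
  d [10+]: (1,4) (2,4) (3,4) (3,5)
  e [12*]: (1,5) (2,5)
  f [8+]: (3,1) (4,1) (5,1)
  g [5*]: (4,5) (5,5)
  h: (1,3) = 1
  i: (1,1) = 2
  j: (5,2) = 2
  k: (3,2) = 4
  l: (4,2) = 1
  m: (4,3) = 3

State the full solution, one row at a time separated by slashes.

Cage i is a single given cell; hence (1,1) = 2.
The 3 cells of cage b must have product 75, so (1,2) = 5.
Cage h is given; hence (1,3) = 1.
The 3 cells of cage b must have product 75, which forces (2,1) = 5.
The 3 cells of cage b must have product 75, so (2,2) = 3.
Row 2 now contains 5; hence (2,3) = 2.
Row 2 already has 3; hence (2,5) = 4.
Cage k is given, leaving (3,2) = 4.
Column 3 now contains 2, leaving (3,3) = 5.
L is a freebie, which forces (4,2) = 1.
Cage m is given, which forces (4,3) = 3.
Row 4 now contains 1, which forces (4,5) = 5.
Cage j is a single given cell, leaving (5,2) = 2.
Column 3 already has 3, leaving (5,3) = 4.
Column 5 now contains 5, which forces (5,5) = 1.
The 4 cells of cage d must have sum 10, leaving (1,4) = 4.
4 is placed in column 5, leaving (1,5) = 3.
Row 2 already has 4; hence (2,4) = 1.
Cage f needs sum 8, leaving (3,1) = 1.
Column 5 already has 3, leaving (3,5) = 2.
Row 4 already has 3; hence (4,1) = 4.
Column 4 already has 4; hence (4,4) = 2.
1 is placed in row 5; hence (5,1) = 3.
Row 5 already has 3, so (5,4) = 5.
Row 3 already has 2, so (3,4) = 3.

2 5 1 4 3 / 5 3 2 1 4 / 1 4 5 3 2 / 4 1 3 2 5 / 3 2 4 5 1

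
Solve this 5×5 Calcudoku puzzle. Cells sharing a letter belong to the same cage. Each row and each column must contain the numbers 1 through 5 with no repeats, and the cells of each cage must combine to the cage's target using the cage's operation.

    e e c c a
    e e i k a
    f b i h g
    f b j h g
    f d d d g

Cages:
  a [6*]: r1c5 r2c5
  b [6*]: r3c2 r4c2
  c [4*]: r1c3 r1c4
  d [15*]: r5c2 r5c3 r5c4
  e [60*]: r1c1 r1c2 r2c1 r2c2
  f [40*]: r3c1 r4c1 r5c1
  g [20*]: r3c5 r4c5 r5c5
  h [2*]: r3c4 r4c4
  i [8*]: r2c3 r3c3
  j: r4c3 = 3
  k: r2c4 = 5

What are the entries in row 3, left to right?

5 3 4 2 1

Cage k is a single given cell, so r2c4 = 5.
Cage j is a single given cell, which forces r4c3 = 3.
The two cells of cage b must have product 6, leaving r3c2 = 3.
3 is placed in row 4, which forces r4c2 = 2.
Row 4 already has 2, which forces r4c4 = 1.
Column 4 now contains 1; hence r5c4 = 3.
Cage c needs two cells with product 4; hence r1c3 = 1.
Column 4 now contains 1; hence r1c4 = 4.
Column 4 now contains 1; hence r3c4 = 2.
1 is placed in column 3, leaving r5c3 = 5.
The 4 cells of cage e must have product 60; hence r1c1 = 3.
4 is placed in row 1, so r1c2 = 5.
Row 1 now contains 3, leaving r1c5 = 2.
The two cells of cage i must have product 8, leaving r2c3 = 2.
Column 5 already has 2, so r2c5 = 3.
Row 3 already has 2, leaving r3c3 = 4.
The 3 cells of cage f must have product 40, leaving r5c1 = 2.
Row 5 already has 5; hence r5c2 = 1.
1 is placed in row 5; hence r5c5 = 4.
Cage e needs product 60, so r2c1 = 1.
1 is placed in column 2, which forces r2c2 = 4.
Row 3 already has 4, so r3c1 = 5.
Cage g has product 20; hence r3c5 = 1.
The 3 cells of cage f must have product 40; hence r4c1 = 4.
4 is placed in column 5, which forces r4c5 = 5.
The full grid is 3 5 1 4 2 / 1 4 2 5 3 / 5 3 4 2 1 / 4 2 3 1 5 / 2 1 5 3 4.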